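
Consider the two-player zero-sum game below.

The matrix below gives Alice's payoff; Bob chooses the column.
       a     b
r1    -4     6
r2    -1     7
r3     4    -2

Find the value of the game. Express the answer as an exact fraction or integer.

Row r1 is strictly dominated by row r2, so Alice never plays it.
The remaining 2×2 game on (r2, r3) × (a, b) has no saddle point. Let Alice play r2 with probability p; indifference gives −p + 4(1−p) = 7p − 2(1−p), so p = 3/7.
Similarly Bob's optimal q on a is 9/14, and the value is -1·(9/14) + (7)·(5/14) = 13/7.

13/7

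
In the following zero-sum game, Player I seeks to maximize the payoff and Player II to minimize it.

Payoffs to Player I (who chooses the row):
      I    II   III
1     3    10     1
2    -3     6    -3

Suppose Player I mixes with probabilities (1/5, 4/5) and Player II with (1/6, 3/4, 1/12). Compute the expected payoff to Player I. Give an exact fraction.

Against (1/6, 3/4, 1/12), each row's expected payoff is 1: 97/12; 2: 15/4.
Taking the (1/5, 4/5)-weighted average: (1/5)·(97/12) + (4/5)·(15/4) = 277/60.

277/60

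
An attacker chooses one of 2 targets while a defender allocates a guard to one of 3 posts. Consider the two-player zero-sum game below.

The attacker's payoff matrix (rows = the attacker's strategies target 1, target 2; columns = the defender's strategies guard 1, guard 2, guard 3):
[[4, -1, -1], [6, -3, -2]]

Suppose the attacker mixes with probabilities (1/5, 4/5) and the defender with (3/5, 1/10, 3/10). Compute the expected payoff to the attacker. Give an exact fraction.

64/25

Against (3/5, 1/10, 3/10), each row's expected payoff is target 1: 2; target 2: 27/10.
Taking the (1/5, 4/5)-weighted average: (1/5)·(2) + (4/5)·(27/10) = 64/25.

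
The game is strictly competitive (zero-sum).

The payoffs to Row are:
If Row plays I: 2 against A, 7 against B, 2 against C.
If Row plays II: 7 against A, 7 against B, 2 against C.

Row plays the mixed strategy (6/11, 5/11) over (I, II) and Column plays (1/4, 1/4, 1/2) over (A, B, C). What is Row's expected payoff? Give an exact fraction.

Against (1/4, 1/4, 1/2), each row's expected payoff is I: 13/4; II: 9/2.
Taking the (6/11, 5/11)-weighted average: (6/11)·(13/4) + (5/11)·(9/2) = 42/11.

42/11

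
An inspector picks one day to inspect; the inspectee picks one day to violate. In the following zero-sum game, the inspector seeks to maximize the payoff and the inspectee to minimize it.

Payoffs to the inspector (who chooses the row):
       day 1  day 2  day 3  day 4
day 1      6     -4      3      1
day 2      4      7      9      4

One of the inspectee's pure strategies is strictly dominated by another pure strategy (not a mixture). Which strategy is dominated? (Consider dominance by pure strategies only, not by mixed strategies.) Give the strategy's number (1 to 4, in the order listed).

The inspectee prefers columns that give the inspector less. Compare day 3 with day 2: -4 < 3, 7 < 9.
So day 2 strictly dominates day 3 for the inspectee; day 3 is strictly dominated.

3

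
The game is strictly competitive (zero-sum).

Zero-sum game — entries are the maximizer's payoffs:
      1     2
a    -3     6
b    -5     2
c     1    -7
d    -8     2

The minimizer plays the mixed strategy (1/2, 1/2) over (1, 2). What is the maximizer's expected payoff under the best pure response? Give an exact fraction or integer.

a: (-3)·(1/2) + (6)·(1/2) = 3/2.
b: (-5)·(1/2) + (2)·(1/2) = -3/2.
c: (1)·(1/2) + (-7)·(1/2) = -3.
d: (-8)·(1/2) + (2)·(1/2) = -3.
The best pure response is a with expected payoff 3/2.

3/2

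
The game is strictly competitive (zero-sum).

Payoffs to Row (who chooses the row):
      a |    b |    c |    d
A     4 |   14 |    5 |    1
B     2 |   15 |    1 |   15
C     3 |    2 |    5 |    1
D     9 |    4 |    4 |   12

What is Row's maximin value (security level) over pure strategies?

4

The worst-case payoff for each row is A: 1, B: 1, C: 1, D: 4.
The best of these is 4.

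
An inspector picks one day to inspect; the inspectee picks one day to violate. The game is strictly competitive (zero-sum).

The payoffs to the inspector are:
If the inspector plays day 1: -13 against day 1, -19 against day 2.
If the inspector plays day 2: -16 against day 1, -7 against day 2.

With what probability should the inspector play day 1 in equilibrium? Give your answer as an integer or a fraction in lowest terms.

Row minima are -19 and -16, so the inspector's maximin is -16; column maxima are -13 and -7, so the inspectee's minimax is -13. These differ, so the equilibrium is in mixed strategies.
Let the inspector play day 1 with probability p. The inspectee is indifferent when −13p − 16(1−p) = −19p − 7(1−p), giving p = 3/5.

3/5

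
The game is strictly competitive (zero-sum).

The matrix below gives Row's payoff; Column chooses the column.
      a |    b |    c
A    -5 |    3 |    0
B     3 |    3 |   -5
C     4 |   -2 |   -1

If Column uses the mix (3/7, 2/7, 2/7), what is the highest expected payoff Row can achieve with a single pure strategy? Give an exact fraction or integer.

A: (-5)·(3/7) + (3)·(2/7) + (0)·(2/7) = -9/7.
B: (3)·(3/7) + (3)·(2/7) + (-5)·(2/7) = 5/7.
C: (4)·(3/7) + (-2)·(2/7) + (-1)·(2/7) = 6/7.
The best pure response is C with expected payoff 6/7.

6/7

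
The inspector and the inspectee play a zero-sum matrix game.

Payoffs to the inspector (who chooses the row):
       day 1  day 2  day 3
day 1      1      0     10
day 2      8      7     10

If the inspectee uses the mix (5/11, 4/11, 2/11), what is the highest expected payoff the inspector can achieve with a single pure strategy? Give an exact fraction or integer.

8

day 1: (1)·(5/11) + (0)·(4/11) + (10)·(2/11) = 25/11.
day 2: (8)·(5/11) + (7)·(4/11) + (10)·(2/11) = 8.
The best pure response is day 2 with expected payoff 8.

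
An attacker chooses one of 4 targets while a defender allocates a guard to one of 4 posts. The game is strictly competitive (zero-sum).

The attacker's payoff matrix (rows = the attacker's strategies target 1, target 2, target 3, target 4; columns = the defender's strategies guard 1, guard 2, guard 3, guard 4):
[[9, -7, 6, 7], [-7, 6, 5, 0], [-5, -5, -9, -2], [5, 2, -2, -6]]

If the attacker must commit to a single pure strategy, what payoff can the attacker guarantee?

-6

The worst-case payoff for each row is target 1: -7, target 2: -7, target 3: -9, target 4: -6.
The best of these is -6.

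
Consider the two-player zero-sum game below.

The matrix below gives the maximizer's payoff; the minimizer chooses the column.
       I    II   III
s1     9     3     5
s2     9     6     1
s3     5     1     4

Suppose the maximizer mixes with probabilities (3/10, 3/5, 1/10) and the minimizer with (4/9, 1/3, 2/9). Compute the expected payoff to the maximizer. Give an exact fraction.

266/45

Against (4/9, 1/3, 2/9), each row's expected payoff is s1: 55/9; s2: 56/9; s3: 31/9.
Taking the (3/10, 3/5, 1/10)-weighted average: (3/10)·(55/9) + (3/5)·(56/9) + (1/10)·(31/9) = 266/45.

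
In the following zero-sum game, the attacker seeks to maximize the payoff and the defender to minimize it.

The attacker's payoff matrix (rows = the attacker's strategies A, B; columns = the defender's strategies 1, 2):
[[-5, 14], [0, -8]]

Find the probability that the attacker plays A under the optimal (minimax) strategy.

Row minima are -5 and -8, so the attacker's maximin is -5; column maxima are 0 and 14, so the defender's minimax is 0. These differ, so the equilibrium is in mixed strategies.
Let the attacker play A with probability p. The defender is indifferent when −5p = 14p − 8(1−p), giving p = 8/27.

8/27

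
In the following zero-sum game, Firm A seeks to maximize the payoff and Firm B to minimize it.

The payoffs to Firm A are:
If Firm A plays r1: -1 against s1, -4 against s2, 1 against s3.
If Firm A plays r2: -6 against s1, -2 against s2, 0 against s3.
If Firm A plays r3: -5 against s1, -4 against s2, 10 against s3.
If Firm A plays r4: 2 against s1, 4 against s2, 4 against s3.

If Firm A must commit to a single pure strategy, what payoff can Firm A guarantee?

2

The worst-case payoff for each row is r1: -4, r2: -6, r3: -5, r4: 2.
The best of these is 2.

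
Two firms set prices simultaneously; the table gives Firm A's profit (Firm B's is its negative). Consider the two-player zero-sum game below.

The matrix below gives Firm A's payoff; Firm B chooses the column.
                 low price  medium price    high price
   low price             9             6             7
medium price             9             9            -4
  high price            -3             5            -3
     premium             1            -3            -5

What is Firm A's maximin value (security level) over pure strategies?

6

The worst-case payoff for each row is low price: 6, medium price: -4, high price: -3, premium: -5.
The best of these is 6.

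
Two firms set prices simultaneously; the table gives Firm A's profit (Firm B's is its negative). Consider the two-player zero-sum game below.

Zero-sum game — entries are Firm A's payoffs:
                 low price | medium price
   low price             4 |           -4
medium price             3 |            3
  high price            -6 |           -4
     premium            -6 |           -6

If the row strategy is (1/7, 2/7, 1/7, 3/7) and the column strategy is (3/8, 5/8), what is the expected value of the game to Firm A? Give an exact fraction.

Against (3/8, 5/8), each row's expected payoff is low price: -1; medium price: 3; high price: -19/4; premium: -6.
Taking the (1/7, 2/7, 1/7, 3/7)-weighted average: (1/7)·(-1) + (2/7)·(3) + (1/7)·(-19/4) + (3/7)·(-6) = -71/28.

-71/28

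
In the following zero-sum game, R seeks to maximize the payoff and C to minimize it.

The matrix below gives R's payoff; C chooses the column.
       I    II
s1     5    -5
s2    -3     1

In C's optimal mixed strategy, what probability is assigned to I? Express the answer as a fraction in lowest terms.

3/7

Row minima are -5 and -3, so R's maximin is -3; column maxima are 5 and 1, so C's minimax is 1. These differ, so the equilibrium is in mixed strategies.
Let C play I with probability q. R is indifferent when 5q − 5(1−q) = −3q + (1−q), giving q = 3/7.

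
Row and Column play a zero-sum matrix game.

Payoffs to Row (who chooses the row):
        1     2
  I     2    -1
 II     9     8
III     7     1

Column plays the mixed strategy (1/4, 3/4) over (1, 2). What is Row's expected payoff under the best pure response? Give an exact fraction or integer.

33/4

I: (2)·(1/4) + (-1)·(3/4) = -1/4.
II: (9)·(1/4) + (8)·(3/4) = 33/4.
III: (7)·(1/4) + (1)·(3/4) = 5/2.
The best pure response is II with expected payoff 33/4.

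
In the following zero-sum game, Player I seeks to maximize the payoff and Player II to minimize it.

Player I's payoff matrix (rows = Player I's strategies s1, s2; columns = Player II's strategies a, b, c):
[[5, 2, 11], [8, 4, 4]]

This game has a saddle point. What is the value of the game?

4

Row minima: 2, 4 → Player I's maximin is 4.
Column maxima: 8, 4, 11 → Player II's minimax is 4.
They coincide at (s2, b), so the value is 4.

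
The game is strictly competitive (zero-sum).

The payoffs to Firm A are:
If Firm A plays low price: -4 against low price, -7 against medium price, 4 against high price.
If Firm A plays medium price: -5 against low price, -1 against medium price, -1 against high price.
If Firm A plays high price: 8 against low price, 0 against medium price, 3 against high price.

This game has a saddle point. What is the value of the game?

0

Row minima: -7, -5, 0 → Firm A's maximin is 0.
Column maxima: 8, 0, 4 → Firm B's minimax is 0.
They coincide at (high price, medium price), so the value is 0.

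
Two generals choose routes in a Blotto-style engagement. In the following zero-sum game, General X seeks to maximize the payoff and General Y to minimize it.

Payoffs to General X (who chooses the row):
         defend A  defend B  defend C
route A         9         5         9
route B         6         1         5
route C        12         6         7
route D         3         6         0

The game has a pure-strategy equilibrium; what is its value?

Row minima: 5, 1, 6, 0 → General X's maximin is 6.
Column maxima: 12, 6, 9 → General Y's minimax is 6.
They coincide at (route C, defend B), so the value is 6.

6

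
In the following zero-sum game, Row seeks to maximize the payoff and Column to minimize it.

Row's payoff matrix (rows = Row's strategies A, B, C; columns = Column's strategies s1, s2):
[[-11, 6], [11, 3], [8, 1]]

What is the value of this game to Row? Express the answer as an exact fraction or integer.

Row C is strictly dominated by row B, so Row never plays it.
The remaining 2×2 game on (A, B) × (s1, s2) has no saddle point. Let Row play A with probability p; indifference gives −11p + 11(1−p) = 6p + 3(1−p), so p = 8/25.
Similarly Column's optimal q on s1 is 3/25, and the value is -11·(3/25) + (6)·(22/25) = 99/25.

99/25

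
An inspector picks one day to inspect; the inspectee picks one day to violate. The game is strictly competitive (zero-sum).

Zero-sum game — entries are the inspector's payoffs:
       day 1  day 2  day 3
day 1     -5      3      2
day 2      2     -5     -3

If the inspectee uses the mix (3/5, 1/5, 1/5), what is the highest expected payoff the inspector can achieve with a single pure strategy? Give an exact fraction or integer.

-2/5

day 1: (-5)·(3/5) + (3)·(1/5) + (2)·(1/5) = -2.
day 2: (2)·(3/5) + (-5)·(1/5) + (-3)·(1/5) = -2/5.
The best pure response is day 2 with expected payoff -2/5.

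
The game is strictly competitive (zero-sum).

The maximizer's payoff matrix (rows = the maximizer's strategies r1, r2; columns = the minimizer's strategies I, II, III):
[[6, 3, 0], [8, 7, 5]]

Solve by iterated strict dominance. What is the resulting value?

Row r1 is strictly dominated by row r2 (8>6, 7>3, 5>0); eliminate r1.
Column I is strictly dominated by II for the minimizer (7<8); eliminate I.
Column II is strictly dominated by III for the minimizer (5<7); eliminate II.
Only (r2, III) remains, with payoff 5.

5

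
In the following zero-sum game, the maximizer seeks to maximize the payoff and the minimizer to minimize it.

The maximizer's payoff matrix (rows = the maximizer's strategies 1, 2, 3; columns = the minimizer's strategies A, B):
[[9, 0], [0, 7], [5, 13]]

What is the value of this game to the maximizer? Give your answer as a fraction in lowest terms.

117/17

Row 2 is strictly dominated by row 3, so the maximizer never plays it.
The remaining 2×2 game on (1, 3) × (A, B) has no saddle point. Let the maximizer play 1 with probability p; indifference gives 9p + 5(1−p) = 13(1−p), so p = 8/17.
Similarly the minimizer's optimal q on A is 13/17, and the value is 9·(13/17) + (0)·(4/17) = 117/17.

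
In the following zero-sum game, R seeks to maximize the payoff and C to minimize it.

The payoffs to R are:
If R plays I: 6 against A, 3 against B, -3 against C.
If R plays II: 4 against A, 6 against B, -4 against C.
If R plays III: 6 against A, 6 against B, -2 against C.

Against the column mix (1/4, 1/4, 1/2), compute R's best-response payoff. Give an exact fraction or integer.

I: (6)·(1/4) + (3)·(1/4) + (-3)·(1/2) = 3/4.
II: (4)·(1/4) + (6)·(1/4) + (-4)·(1/2) = 1/2.
III: (6)·(1/4) + (6)·(1/4) + (-2)·(1/2) = 2.
The best pure response is III with expected payoff 2.

2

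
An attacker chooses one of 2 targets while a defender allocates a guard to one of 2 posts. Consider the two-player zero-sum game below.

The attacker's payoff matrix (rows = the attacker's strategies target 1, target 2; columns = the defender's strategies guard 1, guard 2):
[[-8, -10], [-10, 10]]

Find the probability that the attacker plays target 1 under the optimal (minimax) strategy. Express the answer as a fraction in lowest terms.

10/11

Row minima are -10 and -10, so the attacker's maximin is -10; column maxima are -8 and 10, so the defender's minimax is -8. These differ, so the equilibrium is in mixed strategies.
Let the attacker play target 1 with probability p. The defender is indifferent when −8p − 10(1−p) = −10p + 10(1−p), giving p = 10/11.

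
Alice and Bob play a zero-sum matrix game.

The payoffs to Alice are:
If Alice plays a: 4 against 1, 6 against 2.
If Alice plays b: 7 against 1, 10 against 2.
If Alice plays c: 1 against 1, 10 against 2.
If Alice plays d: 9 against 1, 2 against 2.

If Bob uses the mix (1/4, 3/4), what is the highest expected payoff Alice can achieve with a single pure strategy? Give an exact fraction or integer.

37/4

a: (4)·(1/4) + (6)·(3/4) = 11/2.
b: (7)·(1/4) + (10)·(3/4) = 37/4.
c: (1)·(1/4) + (10)·(3/4) = 31/4.
d: (9)·(1/4) + (2)·(3/4) = 15/4.
The best pure response is b with expected payoff 37/4.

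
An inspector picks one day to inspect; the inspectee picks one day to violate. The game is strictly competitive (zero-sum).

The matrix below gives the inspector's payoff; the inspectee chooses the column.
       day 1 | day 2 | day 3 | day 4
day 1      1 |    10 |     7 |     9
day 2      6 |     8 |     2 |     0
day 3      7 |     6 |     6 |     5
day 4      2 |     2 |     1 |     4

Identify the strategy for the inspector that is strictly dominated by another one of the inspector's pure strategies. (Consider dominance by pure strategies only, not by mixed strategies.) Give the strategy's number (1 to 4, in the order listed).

4

Compare day 4 with day 3: 7 > 2, 6 > 2, 6 > 1, 5 > 4.
So day 3 strictly dominates day 4 for the inspector; day 4 is strictly dominated.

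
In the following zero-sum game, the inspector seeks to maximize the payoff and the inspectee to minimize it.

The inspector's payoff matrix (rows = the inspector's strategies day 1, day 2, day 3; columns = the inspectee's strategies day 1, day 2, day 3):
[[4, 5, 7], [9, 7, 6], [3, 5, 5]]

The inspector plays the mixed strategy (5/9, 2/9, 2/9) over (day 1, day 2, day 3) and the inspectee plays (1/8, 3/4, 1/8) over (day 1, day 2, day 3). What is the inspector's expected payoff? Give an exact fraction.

Against (1/8, 3/4, 1/8), each row's expected payoff is day 1: 41/8; day 2: 57/8; day 3: 19/4.
Taking the (5/9, 2/9, 2/9)-weighted average: (5/9)·(41/8) + (2/9)·(57/8) + (2/9)·(19/4) = 395/72.

395/72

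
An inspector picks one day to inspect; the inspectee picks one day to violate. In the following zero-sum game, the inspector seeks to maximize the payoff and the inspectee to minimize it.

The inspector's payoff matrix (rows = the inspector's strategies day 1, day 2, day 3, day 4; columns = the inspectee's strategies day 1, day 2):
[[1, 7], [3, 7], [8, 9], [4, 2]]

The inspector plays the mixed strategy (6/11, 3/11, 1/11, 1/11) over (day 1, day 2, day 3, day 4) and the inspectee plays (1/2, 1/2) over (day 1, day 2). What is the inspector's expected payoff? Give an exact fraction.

101/22

Against (1/2, 1/2), each row's expected payoff is day 1: 4; day 2: 5; day 3: 17/2; day 4: 3.
Taking the (6/11, 3/11, 1/11, 1/11)-weighted average: (6/11)·(4) + (3/11)·(5) + (1/11)·(17/2) + (1/11)·(3) = 101/22.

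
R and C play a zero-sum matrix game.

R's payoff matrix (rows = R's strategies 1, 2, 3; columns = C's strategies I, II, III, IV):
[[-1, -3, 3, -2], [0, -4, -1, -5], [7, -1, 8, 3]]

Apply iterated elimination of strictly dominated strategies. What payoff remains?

-1

Row 2 is strictly dominated by row 3 (7>0, -1>-4, 8>-1, 3>-5); eliminate 2.
Column III is strictly dominated by I for C (-1<3, 7<8); eliminate III.
Row 1 is strictly dominated by row 3 (7>-1, -1>-3, 3>-2); eliminate 1.
Column I is strictly dominated by II for C (-1<7); eliminate I.
Column IV is strictly dominated by II for C (-1<3); eliminate IV.
Only (3, II) remains, with payoff -1.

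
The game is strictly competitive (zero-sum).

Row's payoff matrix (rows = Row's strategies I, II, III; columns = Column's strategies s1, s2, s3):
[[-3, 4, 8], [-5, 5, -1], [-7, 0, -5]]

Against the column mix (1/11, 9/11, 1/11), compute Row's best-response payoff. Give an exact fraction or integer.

41/11

I: (-3)·(1/11) + (4)·(9/11) + (8)·(1/11) = 41/11.
II: (-5)·(1/11) + (5)·(9/11) + (-1)·(1/11) = 39/11.
III: (-7)·(1/11) + (0)·(9/11) + (-5)·(1/11) = -12/11.
The best pure response is I with expected payoff 41/11.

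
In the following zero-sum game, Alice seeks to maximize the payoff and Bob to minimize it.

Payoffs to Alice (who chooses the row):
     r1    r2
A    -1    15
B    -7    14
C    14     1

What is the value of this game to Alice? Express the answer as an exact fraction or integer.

Row B is strictly dominated by row A, so Alice never plays it.
The remaining 2×2 game on (A, C) × (r1, r2) has no saddle point. Let Alice play A with probability p; indifference gives −p + 14(1−p) = 15p + (1−p), so p = 13/29.
Similarly Bob's optimal q on r1 is 14/29, and the value is -1·(14/29) + (15)·(15/29) = 211/29.

211/29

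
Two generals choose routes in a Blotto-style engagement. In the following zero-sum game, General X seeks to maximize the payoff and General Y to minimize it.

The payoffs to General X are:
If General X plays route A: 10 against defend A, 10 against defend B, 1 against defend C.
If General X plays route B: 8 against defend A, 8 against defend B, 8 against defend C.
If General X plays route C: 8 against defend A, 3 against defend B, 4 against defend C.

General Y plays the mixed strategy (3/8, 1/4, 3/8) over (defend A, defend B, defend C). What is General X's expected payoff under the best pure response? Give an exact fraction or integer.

8

route A: (10)·(3/8) + (10)·(1/4) + (1)·(3/8) = 53/8.
route B: (8)·(3/8) + (8)·(1/4) + (8)·(3/8) = 8.
route C: (8)·(3/8) + (3)·(1/4) + (4)·(3/8) = 21/4.
The best pure response is route B with expected payoff 8.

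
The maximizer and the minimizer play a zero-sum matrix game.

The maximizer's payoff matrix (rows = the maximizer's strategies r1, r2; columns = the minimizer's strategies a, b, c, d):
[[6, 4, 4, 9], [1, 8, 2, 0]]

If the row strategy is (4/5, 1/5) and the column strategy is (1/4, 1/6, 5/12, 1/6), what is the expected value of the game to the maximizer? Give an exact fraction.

Against (1/4, 1/6, 5/12, 1/6), each row's expected payoff is r1: 16/3; r2: 29/12.
Taking the (4/5, 1/5)-weighted average: (4/5)·(16/3) + (1/5)·(29/12) = 19/4.

19/4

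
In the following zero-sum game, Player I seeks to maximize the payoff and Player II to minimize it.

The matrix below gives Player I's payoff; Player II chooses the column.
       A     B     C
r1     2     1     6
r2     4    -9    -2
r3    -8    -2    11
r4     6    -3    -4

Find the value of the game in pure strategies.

1

Row minima: 1, -9, -8, -4 → Player I's maximin is 1.
Column maxima: 6, 1, 11 → Player II's minimax is 1.
They coincide at (r1, B), so the value is 1.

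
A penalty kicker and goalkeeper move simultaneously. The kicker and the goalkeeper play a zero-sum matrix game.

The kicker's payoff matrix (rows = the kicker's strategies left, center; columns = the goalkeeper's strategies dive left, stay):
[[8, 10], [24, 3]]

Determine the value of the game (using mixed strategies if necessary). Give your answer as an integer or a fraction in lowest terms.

216/23

Row minima are 8 and 3, so the kicker's maximin is 8; column maxima are 24 and 10, so the goalkeeper's minimax is 10. These differ, so the equilibrium is in mixed strategies.
Let the kicker play left with probability p. The goalkeeper is indifferent when 8p + 24(1−p) = 10p + 3(1−p), giving p = 21/23.
Let the goalkeeper play dive left with probability q. The kicker is indifferent when 8q + 10(1−q) = 24q + 3(1−q), giving q = 7/23.
The value is 8·(7/23) + (10)·(16/23) = 216/23.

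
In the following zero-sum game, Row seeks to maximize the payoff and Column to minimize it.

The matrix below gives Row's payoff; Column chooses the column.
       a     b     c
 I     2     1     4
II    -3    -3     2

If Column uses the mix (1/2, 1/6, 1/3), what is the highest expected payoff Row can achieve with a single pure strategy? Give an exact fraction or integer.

I: (2)·(1/2) + (1)·(1/6) + (4)·(1/3) = 5/2.
II: (-3)·(1/2) + (-3)·(1/6) + (2)·(1/3) = -4/3.
The best pure response is I with expected payoff 5/2.

5/2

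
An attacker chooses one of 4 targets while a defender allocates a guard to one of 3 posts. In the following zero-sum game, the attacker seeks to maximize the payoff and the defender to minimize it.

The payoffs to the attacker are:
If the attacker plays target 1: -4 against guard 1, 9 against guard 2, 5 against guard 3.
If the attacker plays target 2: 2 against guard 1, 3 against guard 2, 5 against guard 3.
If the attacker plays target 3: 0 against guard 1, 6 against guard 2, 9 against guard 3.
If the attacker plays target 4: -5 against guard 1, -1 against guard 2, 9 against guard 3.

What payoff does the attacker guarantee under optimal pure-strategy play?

Row minima: -4, 2, 0, -5 → the attacker's maximin is 2.
Column maxima: 2, 9, 9 → the defender's minimax is 2.
They coincide at (target 2, guard 1), so the value is 2.

2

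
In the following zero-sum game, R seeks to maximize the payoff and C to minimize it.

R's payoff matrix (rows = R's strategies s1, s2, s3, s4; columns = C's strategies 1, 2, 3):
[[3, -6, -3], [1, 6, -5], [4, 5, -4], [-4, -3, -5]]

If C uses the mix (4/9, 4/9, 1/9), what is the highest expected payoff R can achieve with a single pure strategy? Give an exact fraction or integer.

32/9

s1: (3)·(4/9) + (-6)·(4/9) + (-3)·(1/9) = -5/3.
s2: (1)·(4/9) + (6)·(4/9) + (-5)·(1/9) = 23/9.
s3: (4)·(4/9) + (5)·(4/9) + (-4)·(1/9) = 32/9.
s4: (-4)·(4/9) + (-3)·(4/9) + (-5)·(1/9) = -11/3.
The best pure response is s3 with expected payoff 32/9.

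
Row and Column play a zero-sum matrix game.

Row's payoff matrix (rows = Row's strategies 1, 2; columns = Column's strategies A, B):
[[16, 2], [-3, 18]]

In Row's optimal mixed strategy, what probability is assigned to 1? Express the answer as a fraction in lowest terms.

Row minima are 2 and -3, so Row's maximin is 2; column maxima are 16 and 18, so Column's minimax is 16. These differ, so the equilibrium is in mixed strategies.
Let Row play 1 with probability p. Column is indifferent when 16p − 3(1−p) = 2p + 18(1−p), giving p = 3/5.

3/5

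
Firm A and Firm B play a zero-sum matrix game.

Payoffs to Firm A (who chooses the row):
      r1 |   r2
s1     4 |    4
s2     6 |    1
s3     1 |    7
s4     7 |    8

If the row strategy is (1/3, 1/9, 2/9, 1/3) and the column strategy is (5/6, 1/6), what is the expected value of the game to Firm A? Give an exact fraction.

Against (5/6, 1/6), each row's expected payoff is s1: 4; s2: 31/6; s3: 2; s4: 43/6.
Taking the (1/3, 1/9, 2/9, 1/3)-weighted average: (1/3)·(4) + (1/9)·(31/6) + (2/9)·(2) + (1/3)·(43/6) = 128/27.

128/27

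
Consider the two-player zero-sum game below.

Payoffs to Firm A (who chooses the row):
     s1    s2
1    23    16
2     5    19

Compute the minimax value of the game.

Row minima are 16 and 5, so Firm A's maximin is 16; column maxima are 23 and 19, so Firm B's minimax is 19. These differ, so the equilibrium is in mixed strategies.
Let Firm A play 1 with probability p. Firm B is indifferent when 23p + 5(1−p) = 16p + 19(1−p), giving p = 2/3.
Let Firm B play s1 with probability q. Firm A is indifferent when 23q + 16(1−q) = 5q + 19(1−q), giving q = 1/7.
The value is 23·(1/7) + (16)·(6/7) = 17.

17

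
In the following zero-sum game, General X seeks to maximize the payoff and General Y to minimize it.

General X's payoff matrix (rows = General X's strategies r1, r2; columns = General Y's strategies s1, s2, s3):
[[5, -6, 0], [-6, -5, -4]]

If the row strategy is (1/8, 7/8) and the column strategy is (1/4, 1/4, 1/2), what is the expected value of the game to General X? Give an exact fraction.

-67/16

Against (1/4, 1/4, 1/2), each row's expected payoff is r1: -1/4; r2: -19/4.
Taking the (1/8, 7/8)-weighted average: (1/8)·(-1/4) + (7/8)·(-19/4) = -67/16.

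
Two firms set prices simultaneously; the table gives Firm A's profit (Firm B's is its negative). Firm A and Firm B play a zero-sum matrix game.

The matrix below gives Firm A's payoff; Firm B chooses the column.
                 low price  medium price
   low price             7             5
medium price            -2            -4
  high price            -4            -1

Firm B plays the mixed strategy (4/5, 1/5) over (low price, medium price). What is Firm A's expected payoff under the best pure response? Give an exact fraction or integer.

33/5

low price: (7)·(4/5) + (5)·(1/5) = 33/5.
medium price: (-2)·(4/5) + (-4)·(1/5) = -12/5.
high price: (-4)·(4/5) + (-1)·(1/5) = -17/5.
The best pure response is low price with expected payoff 33/5.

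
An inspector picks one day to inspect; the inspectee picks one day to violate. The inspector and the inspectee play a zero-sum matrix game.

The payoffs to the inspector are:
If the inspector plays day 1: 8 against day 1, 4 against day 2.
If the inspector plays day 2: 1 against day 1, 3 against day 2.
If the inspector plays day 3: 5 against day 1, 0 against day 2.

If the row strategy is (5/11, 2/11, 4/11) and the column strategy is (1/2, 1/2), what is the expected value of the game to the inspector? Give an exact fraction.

4

Against (1/2, 1/2), each row's expected payoff is day 1: 6; day 2: 2; day 3: 5/2.
Taking the (5/11, 2/11, 4/11)-weighted average: (5/11)·(6) + (2/11)·(2) + (4/11)·(5/2) = 4.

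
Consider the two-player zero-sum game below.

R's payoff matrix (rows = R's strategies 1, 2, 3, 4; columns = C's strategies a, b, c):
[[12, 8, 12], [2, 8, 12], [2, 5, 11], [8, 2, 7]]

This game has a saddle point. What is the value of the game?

Row minima: 8, 2, 2, 2 → R's maximin is 8.
Column maxima: 12, 8, 12 → C's minimax is 8.
They coincide at (1, b), so the value is 8.

8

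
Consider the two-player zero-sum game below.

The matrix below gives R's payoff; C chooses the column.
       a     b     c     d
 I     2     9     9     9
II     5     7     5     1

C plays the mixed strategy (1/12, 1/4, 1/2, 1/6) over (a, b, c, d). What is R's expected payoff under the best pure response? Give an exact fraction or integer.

I: (2)·(1/12) + (9)·(1/4) + (9)·(1/2) + (9)·(1/6) = 101/12.
II: (5)·(1/12) + (7)·(1/4) + (5)·(1/2) + (1)·(1/6) = 29/6.
The best pure response is I with expected payoff 101/12.

101/12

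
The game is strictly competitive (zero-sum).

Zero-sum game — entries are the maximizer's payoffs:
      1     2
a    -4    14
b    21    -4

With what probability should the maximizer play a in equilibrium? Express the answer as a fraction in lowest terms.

25/43

Row minima are -4 and -4, so the maximizer's maximin is -4; column maxima are 21 and 14, so the minimizer's minimax is 14. These differ, so the equilibrium is in mixed strategies.
Let the maximizer play a with probability p. The minimizer is indifferent when −4p + 21(1−p) = 14p − 4(1−p), giving p = 25/43.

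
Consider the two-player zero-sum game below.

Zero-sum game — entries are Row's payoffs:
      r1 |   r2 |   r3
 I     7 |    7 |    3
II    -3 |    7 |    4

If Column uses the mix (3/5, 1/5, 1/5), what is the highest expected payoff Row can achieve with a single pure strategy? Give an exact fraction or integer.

I: (7)·(3/5) + (7)·(1/5) + (3)·(1/5) = 31/5.
II: (-3)·(3/5) + (7)·(1/5) + (4)·(1/5) = 2/5.
The best pure response is I with expected payoff 31/5.

31/5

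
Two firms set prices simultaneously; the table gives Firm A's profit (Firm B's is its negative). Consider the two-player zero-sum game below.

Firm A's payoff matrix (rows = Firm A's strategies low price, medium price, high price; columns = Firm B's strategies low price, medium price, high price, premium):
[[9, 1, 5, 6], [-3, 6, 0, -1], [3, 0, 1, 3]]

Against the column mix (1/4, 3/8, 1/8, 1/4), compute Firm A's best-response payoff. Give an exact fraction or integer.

low price: (9)·(1/4) + (1)·(3/8) + (5)·(1/8) + (6)·(1/4) = 19/4.
medium price: (-3)·(1/4) + (6)·(3/8) + (0)·(1/8) + (-1)·(1/4) = 5/4.
high price: (3)·(1/4) + (0)·(3/8) + (1)·(1/8) + (3)·(1/4) = 13/8.
The best pure response is low price with expected payoff 19/4.

19/4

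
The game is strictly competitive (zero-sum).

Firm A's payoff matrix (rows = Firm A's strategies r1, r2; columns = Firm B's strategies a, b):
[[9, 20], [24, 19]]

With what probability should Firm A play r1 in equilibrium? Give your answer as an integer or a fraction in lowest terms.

5/16

Row minima are 9 and 19, so Firm A's maximin is 19; column maxima are 24 and 20, so Firm B's minimax is 20. These differ, so the equilibrium is in mixed strategies.
Let Firm A play r1 with probability p. Firm B is indifferent when 9p + 24(1−p) = 20p + 19(1−p), giving p = 5/16.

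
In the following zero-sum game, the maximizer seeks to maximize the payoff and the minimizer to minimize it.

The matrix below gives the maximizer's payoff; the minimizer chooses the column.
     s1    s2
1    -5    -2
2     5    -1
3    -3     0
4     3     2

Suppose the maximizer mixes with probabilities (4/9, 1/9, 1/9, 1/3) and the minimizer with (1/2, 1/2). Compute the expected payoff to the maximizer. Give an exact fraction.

-2/3

Against (1/2, 1/2), each row's expected payoff is 1: -7/2; 2: 2; 3: -3/2; 4: 5/2.
Taking the (4/9, 1/9, 1/9, 1/3)-weighted average: (4/9)·(-7/2) + (1/9)·(2) + (1/9)·(-3/2) + (1/3)·(5/2) = -2/3.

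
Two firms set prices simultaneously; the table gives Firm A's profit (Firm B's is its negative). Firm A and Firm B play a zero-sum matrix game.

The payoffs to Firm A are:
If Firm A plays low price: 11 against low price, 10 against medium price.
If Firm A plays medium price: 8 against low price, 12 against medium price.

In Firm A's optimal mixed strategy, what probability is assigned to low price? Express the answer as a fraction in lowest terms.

4/5

Row minima are 10 and 8, so Firm A's maximin is 10; column maxima are 11 and 12, so Firm B's minimax is 11. These differ, so the equilibrium is in mixed strategies.
Let Firm A play low price with probability p. Firm B is indifferent when 11p + 8(1−p) = 10p + 12(1−p), giving p = 4/5.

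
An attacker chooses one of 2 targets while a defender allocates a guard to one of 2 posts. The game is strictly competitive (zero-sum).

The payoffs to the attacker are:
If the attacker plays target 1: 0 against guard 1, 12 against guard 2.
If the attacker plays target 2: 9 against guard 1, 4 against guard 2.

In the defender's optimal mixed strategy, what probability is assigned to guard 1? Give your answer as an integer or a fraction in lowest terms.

8/17

Row minima are 0 and 4, so the attacker's maximin is 4; column maxima are 9 and 12, so the defender's minimax is 9. These differ, so the equilibrium is in mixed strategies.
Let the defender play guard 1 with probability q. The attacker is indifferent when 12(1−q) = 9q + 4(1−q), giving q = 8/17.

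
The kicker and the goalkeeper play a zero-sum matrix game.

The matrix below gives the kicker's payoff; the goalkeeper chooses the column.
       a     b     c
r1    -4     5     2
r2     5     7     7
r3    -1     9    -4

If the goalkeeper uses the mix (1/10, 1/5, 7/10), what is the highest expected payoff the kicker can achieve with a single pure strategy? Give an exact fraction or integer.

34/5

r1: (-4)·(1/10) + (5)·(1/5) + (2)·(7/10) = 2.
r2: (5)·(1/10) + (7)·(1/5) + (7)·(7/10) = 34/5.
r3: (-1)·(1/10) + (9)·(1/5) + (-4)·(7/10) = -11/10.
The best pure response is r2 with expected payoff 34/5.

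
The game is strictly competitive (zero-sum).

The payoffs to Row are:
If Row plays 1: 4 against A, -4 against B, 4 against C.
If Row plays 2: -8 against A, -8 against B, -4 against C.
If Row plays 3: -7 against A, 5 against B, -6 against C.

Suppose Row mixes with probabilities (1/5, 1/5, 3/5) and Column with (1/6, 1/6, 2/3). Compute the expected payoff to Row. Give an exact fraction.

Against (1/6, 1/6, 2/3), each row's expected payoff is 1: 8/3; 2: -16/3; 3: -13/3.
Taking the (1/5, 1/5, 3/5)-weighted average: (1/5)·(8/3) + (1/5)·(-16/3) + (3/5)·(-13/3) = -47/15.

-47/15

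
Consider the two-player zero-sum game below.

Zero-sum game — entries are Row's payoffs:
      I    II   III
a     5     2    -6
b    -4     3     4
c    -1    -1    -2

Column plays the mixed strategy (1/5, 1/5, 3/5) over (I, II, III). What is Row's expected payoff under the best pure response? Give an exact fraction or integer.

a: (5)·(1/5) + (2)·(1/5) + (-6)·(3/5) = -11/5.
b: (-4)·(1/5) + (3)·(1/5) + (4)·(3/5) = 11/5.
c: (-1)·(1/5) + (-1)·(1/5) + (-2)·(3/5) = -8/5.
The best pure response is b with expected payoff 11/5.

11/5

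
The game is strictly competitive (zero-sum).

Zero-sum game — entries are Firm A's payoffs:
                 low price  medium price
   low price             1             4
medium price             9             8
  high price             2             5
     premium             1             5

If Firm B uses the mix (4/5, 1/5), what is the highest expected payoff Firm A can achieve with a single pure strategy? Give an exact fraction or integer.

44/5

low price: (1)·(4/5) + (4)·(1/5) = 8/5.
medium price: (9)·(4/5) + (8)·(1/5) = 44/5.
high price: (2)·(4/5) + (5)·(1/5) = 13/5.
premium: (1)·(4/5) + (5)·(1/5) = 9/5.
The best pure response is medium price with expected payoff 44/5.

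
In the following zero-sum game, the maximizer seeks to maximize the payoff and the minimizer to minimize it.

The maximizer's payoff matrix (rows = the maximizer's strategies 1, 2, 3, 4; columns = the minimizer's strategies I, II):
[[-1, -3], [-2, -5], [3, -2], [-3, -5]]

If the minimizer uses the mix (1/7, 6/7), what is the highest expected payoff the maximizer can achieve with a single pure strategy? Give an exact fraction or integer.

1: (-1)·(1/7) + (-3)·(6/7) = -19/7.
2: (-2)·(1/7) + (-5)·(6/7) = -32/7.
3: (3)·(1/7) + (-2)·(6/7) = -9/7.
4: (-3)·(1/7) + (-5)·(6/7) = -33/7.
The best pure response is 3 with expected payoff -9/7.

-9/7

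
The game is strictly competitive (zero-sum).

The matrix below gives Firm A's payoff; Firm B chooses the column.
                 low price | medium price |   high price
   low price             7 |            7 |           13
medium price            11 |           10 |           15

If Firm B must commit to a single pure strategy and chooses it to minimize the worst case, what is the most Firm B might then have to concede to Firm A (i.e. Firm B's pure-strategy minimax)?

10

The worst case (largest entry) in each column is low price: 11, medium price: 10, high price: 15.
The best (smallest) of these is 10.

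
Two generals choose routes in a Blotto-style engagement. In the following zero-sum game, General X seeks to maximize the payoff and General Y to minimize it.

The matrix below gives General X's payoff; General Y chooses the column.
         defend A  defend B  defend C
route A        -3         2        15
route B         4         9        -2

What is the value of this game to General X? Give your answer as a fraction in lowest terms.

9/4

Column defend B is strictly dominated by defend A for General Y (it gives General X more in every row).
The remaining 2×2 game on (route A, route B) × (defend A, defend C) has no saddle point. Let General X play route A with probability p; indifference gives −3p + 4(1−p) = 15p − 2(1−p), so p = 1/4.
Similarly General Y's optimal q on defend A is 17/24, and the value is -3·(17/24) + (15)·(7/24) = 9/4.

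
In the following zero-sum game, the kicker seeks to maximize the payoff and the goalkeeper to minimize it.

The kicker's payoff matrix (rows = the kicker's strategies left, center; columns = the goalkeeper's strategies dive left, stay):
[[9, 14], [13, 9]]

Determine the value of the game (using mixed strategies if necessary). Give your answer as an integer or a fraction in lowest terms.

101/9

Row minima are 9 and 9, so the kicker's maximin is 9; column maxima are 13 and 14, so the goalkeeper's minimax is 13. These differ, so the equilibrium is in mixed strategies.
Let the kicker play left with probability p. The goalkeeper is indifferent when 9p + 13(1−p) = 14p + 9(1−p), giving p = 4/9.
Let the goalkeeper play dive left with probability q. The kicker is indifferent when 9q + 14(1−q) = 13q + 9(1−q), giving q = 5/9.
The value is 9·(5/9) + (14)·(4/9) = 101/9.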